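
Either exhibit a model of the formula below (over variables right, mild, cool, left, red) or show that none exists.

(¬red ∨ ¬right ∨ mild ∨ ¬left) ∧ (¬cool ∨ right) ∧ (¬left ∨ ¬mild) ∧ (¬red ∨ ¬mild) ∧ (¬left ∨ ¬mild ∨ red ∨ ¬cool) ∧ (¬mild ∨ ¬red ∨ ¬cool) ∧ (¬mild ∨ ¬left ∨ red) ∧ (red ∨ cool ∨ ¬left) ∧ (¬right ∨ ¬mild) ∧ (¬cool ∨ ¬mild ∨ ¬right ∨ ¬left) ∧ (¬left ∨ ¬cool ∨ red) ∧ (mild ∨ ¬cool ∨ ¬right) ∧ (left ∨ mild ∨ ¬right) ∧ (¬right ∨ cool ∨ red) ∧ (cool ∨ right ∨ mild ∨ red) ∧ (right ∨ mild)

right=False, mild=True, cool=False, left=False, red=False

Branch on cool: set cool = False.
Branch on left: set left = False.
Branch on red: set red = False.
(¬right) alone gives right = False.
(mild) alone gives mild = True.
Every clause now holds.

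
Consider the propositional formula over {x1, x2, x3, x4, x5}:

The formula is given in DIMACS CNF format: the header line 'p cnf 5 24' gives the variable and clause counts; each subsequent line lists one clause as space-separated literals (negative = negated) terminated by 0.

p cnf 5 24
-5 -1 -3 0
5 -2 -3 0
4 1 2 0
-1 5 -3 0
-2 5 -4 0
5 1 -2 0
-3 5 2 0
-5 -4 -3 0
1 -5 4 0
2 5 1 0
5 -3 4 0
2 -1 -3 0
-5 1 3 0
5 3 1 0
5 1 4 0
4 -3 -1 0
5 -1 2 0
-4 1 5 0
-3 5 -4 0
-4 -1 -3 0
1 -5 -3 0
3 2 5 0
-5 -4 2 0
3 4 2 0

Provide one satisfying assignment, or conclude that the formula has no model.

Try x5 = True.
Try x1 = True.
The clause (¬x3) is unit, so x3 = False.
Try x4 = False.
The clause (x2) is unit, so x2 = True.
Every clause now holds.

x1=True,  x2=True,  x3=False,  x4=False,  x5=True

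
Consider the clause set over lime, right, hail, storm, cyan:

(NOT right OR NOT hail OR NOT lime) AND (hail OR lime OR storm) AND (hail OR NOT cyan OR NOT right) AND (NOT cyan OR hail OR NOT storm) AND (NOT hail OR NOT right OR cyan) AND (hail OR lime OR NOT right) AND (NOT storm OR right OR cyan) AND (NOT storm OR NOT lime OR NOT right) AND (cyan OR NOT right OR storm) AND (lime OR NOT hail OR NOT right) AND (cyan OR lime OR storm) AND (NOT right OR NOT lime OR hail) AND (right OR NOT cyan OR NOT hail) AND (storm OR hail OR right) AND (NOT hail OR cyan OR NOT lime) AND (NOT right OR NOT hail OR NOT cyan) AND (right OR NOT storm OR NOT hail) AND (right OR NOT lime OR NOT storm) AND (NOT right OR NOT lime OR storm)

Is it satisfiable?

Branch on right: set right = false.
Branch on storm: set storm = false.
The clause (hail) is unit, so hail = true.
The clause (NOT cyan) is unit, so cyan = false.
The clause (lime) is unit, so lime = true.
Now (NOT lime) is unsatisfied and unit — conflict.
So storm must be the other value — set storm = true.
The clause (cyan) is unit, so cyan = true.
The clause (hail) is unit, so hail = true.
Now (NOT hail) is unsatisfied and unit — conflict.
Neither storm = true nor storm = false works.
So right must be the other value — set right = true.
Branch on hail: set hail = false.
The clause (NOT cyan) is unit, so cyan = false.
The clause (lime) is unit, so lime = true.
Now (NOT lime) is unsatisfied and unit — conflict.
So hail must be the other value — set hail = true.
The clause (NOT lime) is unit, so lime = false.
Now (lime) is unsatisfied and unit — conflict.
Neither hail = true nor hail = false works.
Neither right = true nor right = false works.
No assignment satisfies every clause.

Unsatisfiable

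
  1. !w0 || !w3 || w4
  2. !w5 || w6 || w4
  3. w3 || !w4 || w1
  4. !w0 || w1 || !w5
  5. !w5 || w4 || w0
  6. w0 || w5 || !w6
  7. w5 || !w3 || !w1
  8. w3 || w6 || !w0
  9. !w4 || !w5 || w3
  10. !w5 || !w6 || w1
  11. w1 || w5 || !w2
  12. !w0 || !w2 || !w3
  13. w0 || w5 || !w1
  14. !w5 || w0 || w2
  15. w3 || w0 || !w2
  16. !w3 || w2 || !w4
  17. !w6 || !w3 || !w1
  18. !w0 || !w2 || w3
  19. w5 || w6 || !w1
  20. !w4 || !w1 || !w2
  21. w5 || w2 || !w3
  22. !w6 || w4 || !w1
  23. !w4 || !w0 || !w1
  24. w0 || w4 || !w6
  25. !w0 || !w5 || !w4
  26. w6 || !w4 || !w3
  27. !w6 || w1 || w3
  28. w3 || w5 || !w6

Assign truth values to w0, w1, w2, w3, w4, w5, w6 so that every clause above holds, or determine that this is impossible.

Try w0 = false.
Try w5 = false.
From the singleton clause (!w6), w6 = false.
From the singleton clause (!w1), w1 = false.
From the singleton clause (!w2), w2 = false.
From the singleton clause (!w3), w3 = false.
From the singleton clause (!w4), w4 = false.
This assignment satisfies each clause.

w0 ↦ false; w1 ↦ false; w2 ↦ false; w3 ↦ false; w4 ↦ false; w5 ↦ false; w6 ↦ false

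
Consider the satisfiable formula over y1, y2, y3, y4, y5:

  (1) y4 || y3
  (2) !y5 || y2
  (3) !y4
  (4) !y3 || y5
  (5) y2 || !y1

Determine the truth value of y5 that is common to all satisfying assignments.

True

Suppose y5 = false.
(!y4) alone gives y4 = false.
(y3) alone gives y3 = true.
But (!y3) is also a unit clause — contradiction.
So every satisfying assignment has y5 = True.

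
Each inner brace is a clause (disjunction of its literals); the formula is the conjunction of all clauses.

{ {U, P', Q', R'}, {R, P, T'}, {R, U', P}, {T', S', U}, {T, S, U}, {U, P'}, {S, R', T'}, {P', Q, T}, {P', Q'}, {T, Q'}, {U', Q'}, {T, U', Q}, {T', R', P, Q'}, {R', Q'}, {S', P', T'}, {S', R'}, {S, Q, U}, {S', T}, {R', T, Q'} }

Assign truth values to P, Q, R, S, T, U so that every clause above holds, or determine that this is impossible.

Suppose U = 1.
From the singleton clause (Q'), Q = 0.
From the singleton clause (T), T = 1.
Suppose R = 0.
From the singleton clause (P), P = 1.
From the singleton clause (S'), S = 0.
Every clause now holds.

P ↦ 1,  Q ↦ 0,  R ↦ 0,  S ↦ 0,  T ↦ 1,  U ↦ 1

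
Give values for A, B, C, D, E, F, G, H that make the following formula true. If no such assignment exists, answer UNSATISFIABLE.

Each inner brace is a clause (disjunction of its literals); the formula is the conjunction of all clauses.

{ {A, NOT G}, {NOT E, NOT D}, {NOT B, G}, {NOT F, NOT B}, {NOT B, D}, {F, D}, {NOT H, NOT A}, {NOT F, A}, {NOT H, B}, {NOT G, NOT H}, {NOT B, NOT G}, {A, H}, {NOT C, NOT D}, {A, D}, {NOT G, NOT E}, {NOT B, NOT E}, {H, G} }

A=true,  B=false,  C=true,  D=false,  E=false,  F=true,  G=true,  H=false

Case A = true:
Unit clause (NOT H) forces H = false.
Unit clause (G) forces G = true.
Unit clause (NOT B) forces B = false.
Unit clause (NOT E) forces E = false.
Case F = true:
Case C = true:
Unit clause (NOT D) forces D = false.
All clauses are satisfied.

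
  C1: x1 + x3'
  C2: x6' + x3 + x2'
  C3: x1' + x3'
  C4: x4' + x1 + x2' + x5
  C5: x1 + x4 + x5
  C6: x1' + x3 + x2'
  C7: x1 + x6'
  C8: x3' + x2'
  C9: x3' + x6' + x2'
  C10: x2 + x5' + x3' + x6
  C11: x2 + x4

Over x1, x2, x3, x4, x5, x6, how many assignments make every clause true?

8

There are 2^6 = 64 truth assignments over (x1, x2, x3, x4, x5, x6).
Split on x6. With x6 = 1, the clauses containing x6 are satisfied and x6' drops from the rest; 2 of the 2^5 = 32 assignments to the other variables satisfy what remains.
With x6 = 0, by the same count on the reduced clause set, 6 assignments work.
(One model: x1=F, x2=F, x3=F, x4=T, x5=F, x6=F.)
Total: 2 + 6 = 8.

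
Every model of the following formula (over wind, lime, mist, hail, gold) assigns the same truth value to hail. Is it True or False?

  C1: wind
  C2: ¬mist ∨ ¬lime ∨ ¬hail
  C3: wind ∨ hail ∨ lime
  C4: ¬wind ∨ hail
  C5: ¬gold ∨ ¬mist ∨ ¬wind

Suppose hail = False.
The clause (wind) is unit, so wind = True.
But (¬wind) is also a unit clause — contradiction.
So every satisfying assignment has hail = True.

True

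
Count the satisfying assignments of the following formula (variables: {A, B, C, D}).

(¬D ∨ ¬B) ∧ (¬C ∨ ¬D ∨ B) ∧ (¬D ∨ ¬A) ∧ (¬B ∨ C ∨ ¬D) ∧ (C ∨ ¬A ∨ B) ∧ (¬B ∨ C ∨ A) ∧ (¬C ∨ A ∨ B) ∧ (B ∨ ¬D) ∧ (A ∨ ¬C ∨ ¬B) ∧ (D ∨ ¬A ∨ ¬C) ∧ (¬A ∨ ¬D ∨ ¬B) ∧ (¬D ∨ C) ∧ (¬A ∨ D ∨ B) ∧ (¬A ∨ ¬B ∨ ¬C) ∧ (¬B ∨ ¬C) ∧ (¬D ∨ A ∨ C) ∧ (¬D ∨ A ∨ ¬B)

There are 2^4 = 16 truth assignments over (A, B, C, D).
Split on C. With C = True, the clauses containing C are satisfied and ¬C drops from the rest; 0 of the 2^3 = 8 assignments to the other variables satisfy what remains.
With C = False, by the same count on the reduced clause set, 2 assignments work.
(One model: A=F, B=F, C=F, D=F.)
Total: 0 + 2 = 2.

2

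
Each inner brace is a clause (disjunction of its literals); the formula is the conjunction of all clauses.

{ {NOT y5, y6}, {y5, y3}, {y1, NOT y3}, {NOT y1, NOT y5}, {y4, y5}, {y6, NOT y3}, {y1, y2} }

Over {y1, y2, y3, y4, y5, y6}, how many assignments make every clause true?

There are 2^6 = 64 truth assignments over (y1, y2, y3, y4, y5, y6).
Split on y6. With y6 = true, the clauses containing y6 are satisfied and NOT y6 drops from the rest; 4 of the 2^5 = 32 assignments to the other variables satisfy what remains.
With y6 = false, by the same count on the reduced clause set, 0 assignments work.
Total: 4 + 0 = 4.

4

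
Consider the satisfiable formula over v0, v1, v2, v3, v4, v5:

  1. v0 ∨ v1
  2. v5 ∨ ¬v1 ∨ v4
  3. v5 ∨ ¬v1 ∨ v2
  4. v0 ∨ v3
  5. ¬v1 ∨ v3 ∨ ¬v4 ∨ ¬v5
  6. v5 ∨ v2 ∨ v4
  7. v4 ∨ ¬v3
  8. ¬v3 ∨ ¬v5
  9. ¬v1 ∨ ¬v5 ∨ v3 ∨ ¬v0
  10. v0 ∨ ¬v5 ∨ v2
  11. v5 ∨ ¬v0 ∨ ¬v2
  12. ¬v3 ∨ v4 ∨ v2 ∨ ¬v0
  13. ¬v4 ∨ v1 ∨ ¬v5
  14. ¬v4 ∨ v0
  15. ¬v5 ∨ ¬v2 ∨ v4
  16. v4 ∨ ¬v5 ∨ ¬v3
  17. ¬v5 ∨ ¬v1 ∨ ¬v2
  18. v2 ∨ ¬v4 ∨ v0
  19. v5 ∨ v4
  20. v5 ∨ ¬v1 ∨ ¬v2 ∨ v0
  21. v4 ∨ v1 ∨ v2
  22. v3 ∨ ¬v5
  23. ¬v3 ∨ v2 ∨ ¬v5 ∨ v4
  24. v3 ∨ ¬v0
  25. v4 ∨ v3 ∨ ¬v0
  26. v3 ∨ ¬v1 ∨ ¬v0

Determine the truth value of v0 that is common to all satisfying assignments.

True

Suppose v0 = False.
The clause (v1) is unit, so v1 = True.
The clause (v3) is unit, so v3 = True.
The clause (v4) is unit, so v4 = True.
Now (¬v4) is unsatisfied and unit — conflict.
So every satisfying assignment has v0 = True.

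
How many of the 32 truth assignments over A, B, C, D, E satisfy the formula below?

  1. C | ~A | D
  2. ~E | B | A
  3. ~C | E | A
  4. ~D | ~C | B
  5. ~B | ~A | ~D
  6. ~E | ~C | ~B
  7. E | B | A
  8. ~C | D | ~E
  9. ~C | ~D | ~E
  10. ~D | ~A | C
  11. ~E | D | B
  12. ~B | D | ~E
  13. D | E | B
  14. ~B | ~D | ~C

4

There are 2^5 = 32 truth assignments over (A, B, C, D, E).
Split on E. With E = 1, the clauses containing E are satisfied and ~E drops from the rest; 1 of the 2^4 = 16 assignments to the other variables satisfy what remains.
With E = 0, by the same count on the reduced clause set, 3 assignments work.
(One model: A=F, B=T, C=F, D=F, E=F.)
Total: 1 + 3 = 4.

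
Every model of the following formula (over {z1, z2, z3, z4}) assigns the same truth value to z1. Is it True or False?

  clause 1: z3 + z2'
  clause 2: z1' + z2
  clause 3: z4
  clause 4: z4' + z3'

Suppose z1 = 1.
The clause (z2) is unit, so z2 = 1.
The clause (z3) is unit, so z3 = 1.
The clause (z4) is unit, so z4 = 1.
But (z4') is also a unit clause — contradiction.
So every satisfying assignment has z1 = False.

False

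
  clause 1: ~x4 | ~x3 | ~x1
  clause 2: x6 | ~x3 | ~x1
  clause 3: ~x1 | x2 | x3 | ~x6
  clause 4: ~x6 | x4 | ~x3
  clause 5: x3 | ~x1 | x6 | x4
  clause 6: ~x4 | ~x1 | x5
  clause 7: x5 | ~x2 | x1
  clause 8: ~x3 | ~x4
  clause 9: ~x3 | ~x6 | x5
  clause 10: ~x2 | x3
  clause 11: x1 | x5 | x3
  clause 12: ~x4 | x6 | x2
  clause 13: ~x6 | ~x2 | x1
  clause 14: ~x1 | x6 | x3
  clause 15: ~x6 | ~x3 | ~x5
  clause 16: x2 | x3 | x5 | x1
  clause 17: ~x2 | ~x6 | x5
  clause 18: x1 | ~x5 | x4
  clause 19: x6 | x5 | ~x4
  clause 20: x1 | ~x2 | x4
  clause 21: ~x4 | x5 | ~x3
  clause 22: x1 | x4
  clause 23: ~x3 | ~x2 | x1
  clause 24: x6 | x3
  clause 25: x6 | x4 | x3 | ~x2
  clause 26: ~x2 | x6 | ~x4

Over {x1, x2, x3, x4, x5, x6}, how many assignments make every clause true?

1

There are 2^6 = 64 truth assignments over (x1, x2, x3, x4, x5, x6).
Split on x5. With x5 = 1, the clauses containing x5 are satisfied and ~x5 drops from the rest; 1 of the 2^5 = 32 assignments to the other variables satisfy what remains.
With x5 = 0, by the same count on the reduced clause set, 0 assignments work.
Total: 1 + 0 = 1.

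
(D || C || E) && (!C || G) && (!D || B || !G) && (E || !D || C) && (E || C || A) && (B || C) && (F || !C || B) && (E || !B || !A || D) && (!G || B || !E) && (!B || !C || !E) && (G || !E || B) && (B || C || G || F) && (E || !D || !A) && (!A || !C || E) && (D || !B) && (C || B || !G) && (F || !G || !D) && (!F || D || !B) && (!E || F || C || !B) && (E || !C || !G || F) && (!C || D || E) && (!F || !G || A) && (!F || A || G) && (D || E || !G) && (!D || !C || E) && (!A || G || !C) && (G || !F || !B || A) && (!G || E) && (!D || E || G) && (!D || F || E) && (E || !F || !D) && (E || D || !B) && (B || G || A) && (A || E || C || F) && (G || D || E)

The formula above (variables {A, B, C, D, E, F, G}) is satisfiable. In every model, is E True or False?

True

Suppose E = false.
From the singleton clause (!G), G = false.
From the singleton clause (!C), C = false.
From the singleton clause (D), D = true.
That conflicts with the unit clause (!D).
So every satisfying assignment has E = True.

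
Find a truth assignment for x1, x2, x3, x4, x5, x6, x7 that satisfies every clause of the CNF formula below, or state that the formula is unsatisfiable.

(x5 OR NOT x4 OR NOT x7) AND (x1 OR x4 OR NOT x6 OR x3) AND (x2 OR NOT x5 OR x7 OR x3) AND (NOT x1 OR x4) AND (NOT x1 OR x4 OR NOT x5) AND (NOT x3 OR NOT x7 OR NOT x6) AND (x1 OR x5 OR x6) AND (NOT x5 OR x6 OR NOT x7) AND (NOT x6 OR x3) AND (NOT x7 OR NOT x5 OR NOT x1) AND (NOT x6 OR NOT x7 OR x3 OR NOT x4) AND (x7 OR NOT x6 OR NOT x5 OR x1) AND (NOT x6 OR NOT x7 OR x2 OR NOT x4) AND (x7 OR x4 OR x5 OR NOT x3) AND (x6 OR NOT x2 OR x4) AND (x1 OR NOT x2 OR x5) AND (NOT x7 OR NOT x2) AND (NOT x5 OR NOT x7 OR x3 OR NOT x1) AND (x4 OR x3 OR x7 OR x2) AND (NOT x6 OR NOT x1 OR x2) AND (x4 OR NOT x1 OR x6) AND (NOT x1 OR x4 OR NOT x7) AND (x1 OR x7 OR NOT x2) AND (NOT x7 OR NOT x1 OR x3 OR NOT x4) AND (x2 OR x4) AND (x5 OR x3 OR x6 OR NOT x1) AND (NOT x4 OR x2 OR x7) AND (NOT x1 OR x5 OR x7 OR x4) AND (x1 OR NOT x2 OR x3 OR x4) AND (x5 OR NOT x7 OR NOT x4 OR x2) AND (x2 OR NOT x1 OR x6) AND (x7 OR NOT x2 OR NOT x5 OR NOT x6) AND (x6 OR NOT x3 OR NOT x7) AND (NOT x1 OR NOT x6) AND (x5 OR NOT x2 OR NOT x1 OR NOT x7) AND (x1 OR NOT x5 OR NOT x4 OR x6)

Suppose x1 = true.
(x4) alone gives x4 = true.
(NOT x6) alone gives x6 = false.
(x2) alone gives x2 = true.
(NOT x7) alone gives x7 = false.
Suppose x5 = false.
(x3) alone gives x3 = true.
This assignment satisfies each clause.

x1: true; x2: true; x3: true; x4: true; x5: false; x6: false; x7: false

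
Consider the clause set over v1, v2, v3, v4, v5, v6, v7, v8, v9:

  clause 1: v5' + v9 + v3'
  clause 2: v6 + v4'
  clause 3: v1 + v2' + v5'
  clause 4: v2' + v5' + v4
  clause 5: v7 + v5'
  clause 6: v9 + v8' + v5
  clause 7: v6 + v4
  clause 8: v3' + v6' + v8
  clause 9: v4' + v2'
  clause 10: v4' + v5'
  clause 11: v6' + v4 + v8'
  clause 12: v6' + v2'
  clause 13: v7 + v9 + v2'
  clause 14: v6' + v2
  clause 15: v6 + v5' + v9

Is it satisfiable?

Try v6 = 1.
(v2') alone gives v2 = 0.
That conflicts with the unit clause (v2).
That branch fails; take v6 = 0 instead.
(v4') alone gives v4 = 0.
That conflicts with the unit clause (v4).
Either choice for v6 ends in contradiction.
No assignment satisfies every clause.

Unsatisfiable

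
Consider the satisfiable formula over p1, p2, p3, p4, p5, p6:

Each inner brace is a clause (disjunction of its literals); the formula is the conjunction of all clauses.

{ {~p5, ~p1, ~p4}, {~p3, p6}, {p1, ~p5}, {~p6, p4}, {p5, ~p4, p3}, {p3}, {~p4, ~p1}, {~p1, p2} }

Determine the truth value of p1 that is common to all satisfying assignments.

False

Suppose p1 = 1.
(p3) alone gives p3 = 1.
(p6) alone gives p6 = 1.
(p4) alone gives p4 = 1.
Now (~p4) is unsatisfied and unit — conflict.
So every satisfying assignment has p1 = False.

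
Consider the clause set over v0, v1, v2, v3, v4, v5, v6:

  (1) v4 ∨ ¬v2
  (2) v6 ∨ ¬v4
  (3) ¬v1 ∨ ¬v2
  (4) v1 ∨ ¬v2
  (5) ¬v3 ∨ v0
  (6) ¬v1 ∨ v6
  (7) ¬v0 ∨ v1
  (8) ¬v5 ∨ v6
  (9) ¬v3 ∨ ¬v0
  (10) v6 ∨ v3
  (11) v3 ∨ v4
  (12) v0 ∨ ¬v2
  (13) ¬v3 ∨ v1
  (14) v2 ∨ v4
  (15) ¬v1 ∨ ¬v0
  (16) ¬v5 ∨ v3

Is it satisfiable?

Case v4 = True:
From the singleton clause (v6), v6 = True.
Case v1 = False:
From the singleton clause (¬v2), v2 = False.
From the singleton clause (¬v0), v0 = False.
From the singleton clause (¬v3), v3 = False.
From the singleton clause (¬v5), v5 = False.
This assignment satisfies each clause.
A satisfying assignment: v0=False, v1=False, v2=False, v3=False, v4=True, v5=False, v6=True.

Yes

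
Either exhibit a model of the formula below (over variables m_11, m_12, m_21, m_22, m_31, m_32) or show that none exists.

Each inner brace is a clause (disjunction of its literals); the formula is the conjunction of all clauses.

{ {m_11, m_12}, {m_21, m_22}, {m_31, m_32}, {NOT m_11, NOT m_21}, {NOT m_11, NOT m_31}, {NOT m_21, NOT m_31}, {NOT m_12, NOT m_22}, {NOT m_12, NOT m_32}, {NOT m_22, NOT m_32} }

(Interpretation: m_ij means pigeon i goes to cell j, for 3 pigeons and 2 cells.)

UNSATISFIABLE

Case m_11 = true:
From the singleton clause (NOT m_21), m_21 = false.
From the singleton clause (m_22), m_22 = true.
From the singleton clause (NOT m_31), m_31 = false.
From the singleton clause (m_32), m_32 = true.
Now (NOT m_32) is unsatisfied and unit — conflict.
So m_11 must be the other value — set m_11 = false.
From the singleton clause (m_12), m_12 = true.
From the singleton clause (NOT m_22), m_22 = false.
From the singleton clause (m_21), m_21 = true.
From the singleton clause (NOT m_31), m_31 = false.
From the singleton clause (m_32), m_32 = true.
Now (NOT m_32) is unsatisfied and unit — conflict.
Either choice for m_11 ends in contradiction.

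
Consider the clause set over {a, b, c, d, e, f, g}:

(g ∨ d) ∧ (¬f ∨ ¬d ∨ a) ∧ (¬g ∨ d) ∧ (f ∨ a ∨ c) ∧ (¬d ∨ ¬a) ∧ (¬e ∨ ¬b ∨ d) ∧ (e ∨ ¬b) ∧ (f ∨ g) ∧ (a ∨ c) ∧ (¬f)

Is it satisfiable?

Unit clause (¬f) forces f = False.
Unit clause (g) forces g = True.
Unit clause (d) forces d = True.
Unit clause (¬a) forces a = False.
Unit clause (c) forces c = True.
Case e = False:
Unit clause (¬b) forces b = False.
Every clause now holds.
A satisfying assignment: a: False, b: False, c: True, d: True, e: False, f: False, g: True.

Yes, satisfiable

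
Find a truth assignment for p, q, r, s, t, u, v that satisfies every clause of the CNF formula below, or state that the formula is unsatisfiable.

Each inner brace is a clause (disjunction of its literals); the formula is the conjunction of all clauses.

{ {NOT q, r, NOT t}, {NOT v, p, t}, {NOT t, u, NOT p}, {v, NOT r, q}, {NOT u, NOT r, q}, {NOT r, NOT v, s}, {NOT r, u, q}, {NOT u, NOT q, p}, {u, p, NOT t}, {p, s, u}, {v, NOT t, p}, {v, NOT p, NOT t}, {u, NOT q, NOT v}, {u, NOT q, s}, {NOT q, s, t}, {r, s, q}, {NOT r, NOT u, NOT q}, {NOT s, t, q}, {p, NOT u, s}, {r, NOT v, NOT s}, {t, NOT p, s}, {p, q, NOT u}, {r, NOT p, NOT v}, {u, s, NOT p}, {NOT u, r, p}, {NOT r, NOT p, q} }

Case q = true:
Case r = false:
Unit clause (NOT t) forces t = false.
Unit clause (s) forces s = true.
Unit clause (NOT v) forces v = false.
Case u = false:
All clauses hold; p can take either value.

p=true, q=true, r=false, s=true, t=false, u=false, v=false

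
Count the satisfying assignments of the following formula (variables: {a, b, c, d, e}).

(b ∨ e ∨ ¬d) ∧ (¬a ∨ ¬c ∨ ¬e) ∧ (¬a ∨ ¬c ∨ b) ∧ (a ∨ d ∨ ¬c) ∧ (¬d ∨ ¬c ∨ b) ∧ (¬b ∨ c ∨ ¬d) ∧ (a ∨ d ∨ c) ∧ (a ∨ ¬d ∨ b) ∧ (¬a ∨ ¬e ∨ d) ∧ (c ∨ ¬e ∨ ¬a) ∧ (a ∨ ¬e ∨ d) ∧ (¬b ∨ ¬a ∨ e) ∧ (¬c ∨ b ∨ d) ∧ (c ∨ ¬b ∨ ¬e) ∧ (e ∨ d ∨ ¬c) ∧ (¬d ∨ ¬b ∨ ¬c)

1

There are 2^5 = 32 truth assignments over (a, b, c, d, e).
Split on d. With d = True, the clauses containing d are satisfied and ¬d drops from the rest; 0 of the 2^4 = 16 assignments to the other variables satisfy what remains.
With d = False, by the same count on the reduced clause set, 1 assignment works.
Total: 0 + 1 = 1.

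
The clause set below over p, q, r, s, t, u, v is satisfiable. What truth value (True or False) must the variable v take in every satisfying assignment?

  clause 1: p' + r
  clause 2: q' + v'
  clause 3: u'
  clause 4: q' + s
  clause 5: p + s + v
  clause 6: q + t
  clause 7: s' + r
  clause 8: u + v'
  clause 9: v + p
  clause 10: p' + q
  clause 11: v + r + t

False

Suppose v = 1.
(q') alone gives q = 0.
(u') alone gives u = 0.
But (u) is also a unit clause — contradiction.
So every satisfying assignment has v = False.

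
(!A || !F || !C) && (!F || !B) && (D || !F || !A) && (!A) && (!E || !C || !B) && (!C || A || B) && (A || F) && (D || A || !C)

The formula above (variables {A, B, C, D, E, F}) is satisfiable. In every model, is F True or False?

Suppose F = false.
From the singleton clause (!A), A = false.
That conflicts with the unit clause (A).
So every satisfying assignment has F = True.

True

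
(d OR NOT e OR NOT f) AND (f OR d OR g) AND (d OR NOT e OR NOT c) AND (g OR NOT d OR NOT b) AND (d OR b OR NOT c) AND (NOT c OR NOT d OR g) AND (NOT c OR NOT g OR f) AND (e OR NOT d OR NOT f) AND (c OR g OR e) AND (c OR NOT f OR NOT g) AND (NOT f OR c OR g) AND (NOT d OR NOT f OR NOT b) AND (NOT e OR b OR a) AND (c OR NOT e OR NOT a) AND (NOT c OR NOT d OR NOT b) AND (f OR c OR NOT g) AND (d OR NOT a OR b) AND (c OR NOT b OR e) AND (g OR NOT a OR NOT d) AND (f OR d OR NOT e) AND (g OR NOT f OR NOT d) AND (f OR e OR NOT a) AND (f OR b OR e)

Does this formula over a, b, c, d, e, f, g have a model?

Branch on d: set d = false.
Branch on e: set e = false.
Branch on f: set f = true.
Branch on b: set b = true.
The clause (c) is unit, so c = true.
Every clause is now satisfied; a, g are unconstrained.
A satisfying assignment: a: false,  b: true,  c: true,  d: false,  e: false,  f: true,  g: false.

Yes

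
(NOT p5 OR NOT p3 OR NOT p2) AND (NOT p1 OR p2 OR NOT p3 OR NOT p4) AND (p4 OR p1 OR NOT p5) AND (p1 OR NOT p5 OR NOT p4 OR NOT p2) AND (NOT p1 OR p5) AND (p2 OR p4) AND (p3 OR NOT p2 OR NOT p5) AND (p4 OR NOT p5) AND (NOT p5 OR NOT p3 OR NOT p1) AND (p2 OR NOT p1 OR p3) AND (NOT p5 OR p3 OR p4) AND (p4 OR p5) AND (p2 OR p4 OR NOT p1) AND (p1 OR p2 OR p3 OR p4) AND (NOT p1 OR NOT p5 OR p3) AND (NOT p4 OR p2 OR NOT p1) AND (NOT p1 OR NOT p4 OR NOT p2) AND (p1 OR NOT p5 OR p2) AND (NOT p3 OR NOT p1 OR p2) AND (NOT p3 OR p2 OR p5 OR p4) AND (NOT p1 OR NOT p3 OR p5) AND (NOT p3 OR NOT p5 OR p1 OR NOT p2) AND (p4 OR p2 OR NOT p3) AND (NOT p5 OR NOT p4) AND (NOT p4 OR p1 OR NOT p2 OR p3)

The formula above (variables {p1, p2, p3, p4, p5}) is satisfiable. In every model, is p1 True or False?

False

Suppose p1 = true.
The clause (p5) is unit, so p5 = true.
The clause (p4) is unit, so p4 = true.
Now (NOT p4) is unsatisfied and unit — conflict.
So every satisfying assignment has p1 = False.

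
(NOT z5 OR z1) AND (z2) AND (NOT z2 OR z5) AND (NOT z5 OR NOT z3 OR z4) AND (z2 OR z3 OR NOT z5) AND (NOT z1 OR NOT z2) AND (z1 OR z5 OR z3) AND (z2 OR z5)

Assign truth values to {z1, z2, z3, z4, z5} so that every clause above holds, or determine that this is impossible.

The clause (z2) is unit, so z2 = true.
The clause (z5) is unit, so z5 = true.
The clause (z1) is unit, so z1 = true.
Now (NOT z1) is unsatisfied and unit — conflict.

UNSATISFIABLE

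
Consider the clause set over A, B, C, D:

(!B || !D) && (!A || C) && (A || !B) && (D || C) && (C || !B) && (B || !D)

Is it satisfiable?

Yes

Try B = false.
Unit clause (!D) forces D = false.
Unit clause (C) forces C = true.
Every clause is now satisfied; A is unconstrained.
A satisfying assignment: A: false; B: false; C: true; D: false.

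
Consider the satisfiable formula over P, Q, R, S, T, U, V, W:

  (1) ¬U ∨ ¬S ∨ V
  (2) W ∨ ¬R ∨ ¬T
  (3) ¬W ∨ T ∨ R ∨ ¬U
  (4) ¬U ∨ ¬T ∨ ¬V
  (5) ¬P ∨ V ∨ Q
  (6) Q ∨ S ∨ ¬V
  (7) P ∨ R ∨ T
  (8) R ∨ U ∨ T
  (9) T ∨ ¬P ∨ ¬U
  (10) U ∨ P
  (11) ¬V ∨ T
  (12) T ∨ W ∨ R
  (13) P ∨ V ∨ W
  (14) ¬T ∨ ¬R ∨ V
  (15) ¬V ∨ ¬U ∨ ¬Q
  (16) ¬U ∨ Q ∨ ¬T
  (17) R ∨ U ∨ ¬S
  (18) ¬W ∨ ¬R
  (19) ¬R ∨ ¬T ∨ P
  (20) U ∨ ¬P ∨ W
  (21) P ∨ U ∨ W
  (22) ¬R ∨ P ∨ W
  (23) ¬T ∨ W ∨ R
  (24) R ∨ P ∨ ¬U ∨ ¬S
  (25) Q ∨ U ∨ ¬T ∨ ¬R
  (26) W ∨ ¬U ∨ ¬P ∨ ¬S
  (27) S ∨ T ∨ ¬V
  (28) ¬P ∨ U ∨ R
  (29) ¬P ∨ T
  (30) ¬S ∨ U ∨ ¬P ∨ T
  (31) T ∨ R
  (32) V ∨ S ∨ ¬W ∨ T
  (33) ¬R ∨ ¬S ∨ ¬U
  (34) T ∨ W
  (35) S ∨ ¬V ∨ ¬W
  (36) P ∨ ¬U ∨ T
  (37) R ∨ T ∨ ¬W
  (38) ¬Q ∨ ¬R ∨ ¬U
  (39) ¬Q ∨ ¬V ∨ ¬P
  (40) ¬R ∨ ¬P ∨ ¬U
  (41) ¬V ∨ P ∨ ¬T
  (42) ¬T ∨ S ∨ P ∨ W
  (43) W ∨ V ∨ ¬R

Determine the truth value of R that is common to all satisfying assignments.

Suppose R = True.
(¬W) alone gives W = False.
(¬T) alone gives T = False.
Now (T) is unsatisfied and unit — conflict.
So every satisfying assignment has R = False.

False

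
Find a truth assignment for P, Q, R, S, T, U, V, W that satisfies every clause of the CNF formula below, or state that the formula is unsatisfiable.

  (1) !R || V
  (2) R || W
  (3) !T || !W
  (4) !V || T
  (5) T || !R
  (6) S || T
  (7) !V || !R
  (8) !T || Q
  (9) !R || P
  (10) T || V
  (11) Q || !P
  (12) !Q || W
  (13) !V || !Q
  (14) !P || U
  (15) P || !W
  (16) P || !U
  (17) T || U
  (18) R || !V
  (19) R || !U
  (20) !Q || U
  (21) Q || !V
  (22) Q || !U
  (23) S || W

Try R = false.
Unit clause (W) forces W = true.
Unit clause (!T) forces T = false.
Unit clause (!V) forces V = false.
Now (V) is unsatisfied and unit — conflict.
Undo R and try R = true.
Unit clause (V) forces V = true.
Now (!V) is unsatisfied and unit — conflict.
Neither R = true nor R = false works.

UNSATISFIABLE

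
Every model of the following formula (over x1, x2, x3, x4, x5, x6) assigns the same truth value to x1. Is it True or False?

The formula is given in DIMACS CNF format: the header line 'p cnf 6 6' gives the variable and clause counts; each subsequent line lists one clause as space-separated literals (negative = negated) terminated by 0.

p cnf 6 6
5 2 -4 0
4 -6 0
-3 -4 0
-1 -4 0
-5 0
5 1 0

True

Suppose x1 = False.
From the singleton clause (¬x5), x5 = False.
Now (x5) is unsatisfied and unit — conflict.
So every satisfying assignment has x1 = True.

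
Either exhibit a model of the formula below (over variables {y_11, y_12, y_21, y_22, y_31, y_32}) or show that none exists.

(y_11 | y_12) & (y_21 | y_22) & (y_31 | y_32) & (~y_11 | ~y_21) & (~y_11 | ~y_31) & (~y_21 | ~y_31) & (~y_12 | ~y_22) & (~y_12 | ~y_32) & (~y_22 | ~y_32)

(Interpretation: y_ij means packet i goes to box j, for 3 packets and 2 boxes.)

Case y_11 = 1:
(~y_21) alone gives y_21 = 0.
(y_22) alone gives y_22 = 1.
(~y_31) alone gives y_31 = 0.
(y_32) alone gives y_32 = 1.
But (~y_32) is also a unit clause — contradiction.
Undo y_11 and try y_11 = 0.
(y_12) alone gives y_12 = 1.
(~y_22) alone gives y_22 = 0.
(y_21) alone gives y_21 = 1.
(~y_31) alone gives y_31 = 0.
(y_32) alone gives y_32 = 1.
But (~y_32) is also a unit clause — contradiction.
Both values of y_11 lead to a conflict.

UNSATISFIABLE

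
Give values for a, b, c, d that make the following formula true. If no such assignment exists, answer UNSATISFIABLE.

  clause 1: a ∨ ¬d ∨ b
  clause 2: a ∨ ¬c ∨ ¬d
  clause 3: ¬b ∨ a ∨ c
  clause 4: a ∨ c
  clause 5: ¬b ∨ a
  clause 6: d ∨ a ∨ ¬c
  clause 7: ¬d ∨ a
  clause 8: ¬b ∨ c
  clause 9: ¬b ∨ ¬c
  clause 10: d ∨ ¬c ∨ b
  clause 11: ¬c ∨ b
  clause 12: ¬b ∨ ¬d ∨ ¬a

a: True,  b: False,  c: False,  d: False

Try a = True.
Try b = False.
From the singleton clause (¬c), c = False.
All clauses hold; d can take either value.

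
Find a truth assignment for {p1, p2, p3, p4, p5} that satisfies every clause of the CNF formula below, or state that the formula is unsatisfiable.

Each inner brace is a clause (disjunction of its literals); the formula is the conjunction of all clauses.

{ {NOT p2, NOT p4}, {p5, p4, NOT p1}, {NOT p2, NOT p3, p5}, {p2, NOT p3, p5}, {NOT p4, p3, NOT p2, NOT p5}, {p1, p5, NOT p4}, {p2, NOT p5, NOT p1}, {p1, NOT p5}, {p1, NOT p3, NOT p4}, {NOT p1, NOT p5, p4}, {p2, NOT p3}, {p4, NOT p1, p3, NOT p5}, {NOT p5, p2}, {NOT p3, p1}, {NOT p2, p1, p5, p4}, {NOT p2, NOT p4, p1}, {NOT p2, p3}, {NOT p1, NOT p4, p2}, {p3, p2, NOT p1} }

p1: false, p2: false, p3: false, p4: false, p5: false

Suppose p2 = false.
The clause (NOT p3) is unit, so p3 = false.
The clause (NOT p5) is unit, so p5 = false.
The clause (NOT p1) is unit, so p1 = false.
The clause (NOT p4) is unit, so p4 = false.
All clauses are satisfied.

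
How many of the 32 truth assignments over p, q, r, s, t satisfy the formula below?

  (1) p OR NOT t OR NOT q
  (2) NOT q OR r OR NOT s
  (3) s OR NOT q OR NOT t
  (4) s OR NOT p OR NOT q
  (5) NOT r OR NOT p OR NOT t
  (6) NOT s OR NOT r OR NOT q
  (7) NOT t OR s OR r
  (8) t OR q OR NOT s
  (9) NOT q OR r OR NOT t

10

There are 2^5 = 32 truth assignments over (p, q, r, s, t).
Split on p. With p = true, the clauses containing p are satisfied and NOT p drops from the rest; 3 of the 2^4 = 16 assignments to the other variables satisfy what remains.
With p = false, by the same count on the reduced clause set, 7 assignments work.
(One model: p=F, q=F, r=F, s=F, t=F.)
Total: 3 + 7 = 10.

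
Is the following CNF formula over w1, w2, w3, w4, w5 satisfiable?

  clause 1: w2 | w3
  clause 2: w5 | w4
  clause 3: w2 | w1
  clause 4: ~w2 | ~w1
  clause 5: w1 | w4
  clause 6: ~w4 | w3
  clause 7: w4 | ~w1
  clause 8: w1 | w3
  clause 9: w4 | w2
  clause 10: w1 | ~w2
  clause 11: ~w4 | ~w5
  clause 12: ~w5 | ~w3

Yes

Case w2 = 0:
(w3) alone gives w3 = 1.
(w1) alone gives w1 = 1.
(w4) alone gives w4 = 1.
(~w5) alone gives w5 = 0.
This assignment satisfies each clause.
A satisfying assignment: w1: 1,  w2: 0,  w3: 1,  w4: 1,  w5: 0.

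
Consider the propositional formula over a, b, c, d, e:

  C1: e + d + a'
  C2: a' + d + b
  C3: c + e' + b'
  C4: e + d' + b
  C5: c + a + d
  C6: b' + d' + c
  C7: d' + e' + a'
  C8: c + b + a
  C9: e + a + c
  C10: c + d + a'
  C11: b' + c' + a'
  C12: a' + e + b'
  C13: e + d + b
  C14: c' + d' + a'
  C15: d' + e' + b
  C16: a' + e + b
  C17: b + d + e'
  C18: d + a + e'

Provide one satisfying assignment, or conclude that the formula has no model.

Suppose e = 0.
Suppose d = 0.
From the singleton clause (a'), a = 0.
From the singleton clause (c), c = 1.
From the singleton clause (b), b = 1.
This assignment satisfies each clause.

a=0, b=1, c=1, d=0, e=0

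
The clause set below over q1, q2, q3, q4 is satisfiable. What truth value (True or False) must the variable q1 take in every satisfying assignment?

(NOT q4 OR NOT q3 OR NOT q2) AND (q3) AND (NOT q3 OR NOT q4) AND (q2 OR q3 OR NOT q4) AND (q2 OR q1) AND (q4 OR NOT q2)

Suppose q1 = false.
Unit clause (q3) forces q3 = true.
Unit clause (NOT q4) forces q4 = false.
Unit clause (q2) forces q2 = true.
But (NOT q2) is also a unit clause — contradiction.
So every satisfying assignment has q1 = True.

True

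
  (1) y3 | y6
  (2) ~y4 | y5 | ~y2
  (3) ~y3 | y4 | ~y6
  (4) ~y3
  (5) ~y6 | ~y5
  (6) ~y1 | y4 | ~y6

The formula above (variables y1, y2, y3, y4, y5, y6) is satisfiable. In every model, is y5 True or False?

Suppose y5 = 1.
From the singleton clause (~y3), y3 = 0.
From the singleton clause (y6), y6 = 1.
That conflicts with the unit clause (~y6).
So every satisfying assignment has y5 = False.

False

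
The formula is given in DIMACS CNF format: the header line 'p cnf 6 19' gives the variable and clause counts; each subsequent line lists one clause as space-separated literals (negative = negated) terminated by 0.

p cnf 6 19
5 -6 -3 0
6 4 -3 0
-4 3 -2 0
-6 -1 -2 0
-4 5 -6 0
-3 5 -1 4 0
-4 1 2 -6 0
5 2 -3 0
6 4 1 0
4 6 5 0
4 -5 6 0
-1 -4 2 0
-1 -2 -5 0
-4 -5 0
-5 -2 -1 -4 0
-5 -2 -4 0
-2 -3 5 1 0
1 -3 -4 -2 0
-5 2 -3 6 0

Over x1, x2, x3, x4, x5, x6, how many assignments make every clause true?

There are 2^6 = 64 truth assignments over (x1, x2, x3, x4, x5, x6).
Split on x2. With x2 = True, the clauses containing x2 are satisfied and ¬x2 drops from the rest; 4 of the 2^5 = 32 assignments to the other variables satisfy what remains.
With x2 = False, by the same count on the reduced clause set, 7 assignments work.
Total: 4 + 7 = 11.

11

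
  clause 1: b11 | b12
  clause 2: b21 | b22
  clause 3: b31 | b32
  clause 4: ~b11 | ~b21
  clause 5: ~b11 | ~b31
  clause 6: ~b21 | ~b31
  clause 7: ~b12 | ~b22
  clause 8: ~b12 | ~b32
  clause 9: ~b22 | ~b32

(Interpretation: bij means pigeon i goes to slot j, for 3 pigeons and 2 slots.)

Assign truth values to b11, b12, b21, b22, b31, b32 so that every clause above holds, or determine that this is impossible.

UNSATISFIABLE

Suppose b11 = 1.
The clause (~b21) is unit, so b21 = 0.
The clause (b22) is unit, so b22 = 1.
The clause (~b31) is unit, so b31 = 0.
The clause (b32) is unit, so b32 = 1.
That conflicts with the unit clause (~b32).
So b11 must be the other value — set b11 = 0.
The clause (b12) is unit, so b12 = 1.
The clause (~b22) is unit, so b22 = 0.
The clause (b21) is unit, so b21 = 1.
The clause (~b31) is unit, so b31 = 0.
The clause (b32) is unit, so b32 = 1.
That conflicts with the unit clause (~b32).
Both values of b11 lead to a conflict.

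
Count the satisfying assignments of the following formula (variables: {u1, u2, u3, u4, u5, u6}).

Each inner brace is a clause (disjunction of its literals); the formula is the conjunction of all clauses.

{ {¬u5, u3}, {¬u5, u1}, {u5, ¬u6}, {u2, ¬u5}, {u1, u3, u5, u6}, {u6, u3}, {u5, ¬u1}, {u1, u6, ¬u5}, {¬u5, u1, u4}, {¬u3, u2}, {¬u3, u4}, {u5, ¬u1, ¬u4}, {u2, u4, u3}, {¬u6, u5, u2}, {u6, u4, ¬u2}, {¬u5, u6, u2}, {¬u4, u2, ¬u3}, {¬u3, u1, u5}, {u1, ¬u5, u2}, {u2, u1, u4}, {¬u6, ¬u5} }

1

There are 2^6 = 64 truth assignments over (u1, u2, u3, u4, u5, u6).
Split on u3. With u3 = True, the clauses containing u3 are satisfied and ¬u3 drops from the rest; 1 of the 2^5 = 32 assignments to the other variables satisfy what remains.
With u3 = False, by the same count on the reduced clause set, 0 assignments work.
(One model: u1=T, u2=T, u3=T, u4=T, u5=T, u6=F.)
Total: 1 + 0 = 1.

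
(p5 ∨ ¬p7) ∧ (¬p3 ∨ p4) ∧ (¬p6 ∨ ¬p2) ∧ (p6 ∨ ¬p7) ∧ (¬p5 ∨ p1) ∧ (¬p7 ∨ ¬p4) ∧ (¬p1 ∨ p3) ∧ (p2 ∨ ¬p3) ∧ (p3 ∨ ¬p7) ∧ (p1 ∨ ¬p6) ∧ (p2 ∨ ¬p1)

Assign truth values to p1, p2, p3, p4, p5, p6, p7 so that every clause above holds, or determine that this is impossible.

p1 ↦ False; p2 ↦ True; p3 ↦ False; p4 ↦ True; p5 ↦ False; p6 ↦ False; p7 ↦ False

Case p5 = False:
From the singleton clause (¬p7), p7 = False.
Case p3 = False:
From the singleton clause (¬p1), p1 = False.
From the singleton clause (¬p6), p6 = False.
No clause remains; p2, p4 are free.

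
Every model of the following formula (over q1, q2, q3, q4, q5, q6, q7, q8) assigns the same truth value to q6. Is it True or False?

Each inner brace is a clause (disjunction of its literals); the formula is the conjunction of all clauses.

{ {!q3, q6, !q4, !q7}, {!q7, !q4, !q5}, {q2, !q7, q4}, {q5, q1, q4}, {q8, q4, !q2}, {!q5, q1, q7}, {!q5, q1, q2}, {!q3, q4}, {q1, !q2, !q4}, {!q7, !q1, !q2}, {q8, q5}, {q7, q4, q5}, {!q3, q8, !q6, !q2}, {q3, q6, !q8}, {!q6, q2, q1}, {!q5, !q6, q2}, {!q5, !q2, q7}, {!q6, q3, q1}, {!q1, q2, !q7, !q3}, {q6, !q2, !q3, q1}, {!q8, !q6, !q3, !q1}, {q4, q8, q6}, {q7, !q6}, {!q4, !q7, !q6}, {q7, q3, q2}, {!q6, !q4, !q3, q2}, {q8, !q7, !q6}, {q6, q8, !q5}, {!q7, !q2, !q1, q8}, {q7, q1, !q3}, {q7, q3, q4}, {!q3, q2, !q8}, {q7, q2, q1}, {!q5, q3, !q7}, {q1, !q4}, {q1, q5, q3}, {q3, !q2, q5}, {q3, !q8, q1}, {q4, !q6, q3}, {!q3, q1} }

Suppose q6 = true.
(q7) alone gives q7 = true.
(!q4) alone gives q4 = false.
(q2) alone gives q2 = true.
(q8) alone gives q8 = true.
(!q3) alone gives q3 = false.
That conflicts with the unit clause (q3).
So every satisfying assignment has q6 = False.

False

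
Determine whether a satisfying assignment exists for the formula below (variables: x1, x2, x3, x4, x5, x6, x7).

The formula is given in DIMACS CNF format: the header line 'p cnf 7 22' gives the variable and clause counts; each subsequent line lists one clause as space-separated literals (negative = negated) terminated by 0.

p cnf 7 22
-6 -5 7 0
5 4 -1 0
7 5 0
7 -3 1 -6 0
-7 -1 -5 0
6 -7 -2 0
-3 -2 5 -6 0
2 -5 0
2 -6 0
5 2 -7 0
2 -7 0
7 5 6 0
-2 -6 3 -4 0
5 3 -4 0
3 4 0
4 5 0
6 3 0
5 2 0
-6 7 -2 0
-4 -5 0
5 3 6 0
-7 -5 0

Branch on x7: set x7 = False.
Unit clause (x5) forces x5 = True.
Unit clause (¬x6) forces x6 = False.
Unit clause (x2) forces x2 = True.
Unit clause (x3) forces x3 = True.
Unit clause (¬x4) forces x4 = False.
All clauses hold; x1 can take either value.
A satisfying assignment: x1=True; x2=True; x3=True; x4=False; x5=True; x6=False; x7=False.

Yes, satisfiable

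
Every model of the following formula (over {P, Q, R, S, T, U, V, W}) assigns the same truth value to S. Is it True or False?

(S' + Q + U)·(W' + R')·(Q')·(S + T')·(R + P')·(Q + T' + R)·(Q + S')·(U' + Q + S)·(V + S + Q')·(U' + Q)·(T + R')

Suppose S = 1.
Unit clause (Q') forces Q = 0.
But (Q) is also a unit clause — contradiction.
So every satisfying assignment has S = False.

False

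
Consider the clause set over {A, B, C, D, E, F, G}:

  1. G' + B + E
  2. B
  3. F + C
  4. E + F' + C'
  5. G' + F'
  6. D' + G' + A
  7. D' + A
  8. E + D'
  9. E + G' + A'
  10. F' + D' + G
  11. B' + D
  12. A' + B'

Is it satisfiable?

From the singleton clause (B), B = 1.
From the singleton clause (D), D = 1.
From the singleton clause (A), A = 1.
Now (A') is unsatisfied and unit — conflict.
No assignment satisfies every clause.

No, unsatisfiable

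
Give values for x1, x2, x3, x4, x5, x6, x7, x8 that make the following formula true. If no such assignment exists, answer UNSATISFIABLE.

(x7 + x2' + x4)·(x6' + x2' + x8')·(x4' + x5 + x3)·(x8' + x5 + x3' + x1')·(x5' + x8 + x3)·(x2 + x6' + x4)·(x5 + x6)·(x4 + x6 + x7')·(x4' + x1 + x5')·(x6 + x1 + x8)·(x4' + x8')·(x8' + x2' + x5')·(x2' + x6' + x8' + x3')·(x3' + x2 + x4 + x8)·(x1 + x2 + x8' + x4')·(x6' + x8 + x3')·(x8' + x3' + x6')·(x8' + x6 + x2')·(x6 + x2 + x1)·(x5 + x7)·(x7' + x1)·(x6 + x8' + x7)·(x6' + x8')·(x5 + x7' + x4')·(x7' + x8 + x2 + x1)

Try x5 = 1.
Try x8 = 0.
Unit clause (x3) forces x3 = 1.
Unit clause (x6') forces x6 = 0.
Unit clause (x1) forces x1 = 1.
Try x4 = 1.
All clauses hold; x2, x7 can take either value.

x1=1, x2=0, x3=1, x4=1, x5=1, x6=0, x7=0, x8=0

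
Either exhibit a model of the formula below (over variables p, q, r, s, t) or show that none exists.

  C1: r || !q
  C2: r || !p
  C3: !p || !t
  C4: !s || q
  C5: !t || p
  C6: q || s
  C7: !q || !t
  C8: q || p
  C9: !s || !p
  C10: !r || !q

UNSATISFIABLE

Suppose r = true.
Unit clause (!q) forces q = false.
Unit clause (!s) forces s = false.
But (s) is also a unit clause — contradiction.
Backtrack on r: now try r = false.
Unit clause (!q) forces q = false.
Unit clause (!p) forces p = false.
But (p) is also a unit clause — contradiction.
Neither r = true nor r = false works.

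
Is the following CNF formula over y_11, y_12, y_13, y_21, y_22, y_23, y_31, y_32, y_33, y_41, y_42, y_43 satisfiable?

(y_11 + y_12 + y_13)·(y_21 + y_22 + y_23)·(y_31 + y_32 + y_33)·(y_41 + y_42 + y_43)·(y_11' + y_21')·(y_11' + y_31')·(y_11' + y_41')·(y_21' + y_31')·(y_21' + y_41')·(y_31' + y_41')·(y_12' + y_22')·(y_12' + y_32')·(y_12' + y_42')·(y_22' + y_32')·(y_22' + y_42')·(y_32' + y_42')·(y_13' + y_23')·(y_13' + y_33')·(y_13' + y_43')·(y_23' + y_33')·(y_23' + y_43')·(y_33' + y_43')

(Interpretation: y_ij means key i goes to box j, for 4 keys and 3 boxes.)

Try y_11 = 0.
Try y_12 = 1.
Unit clause (y_22') forces y_22 = 0.
Unit clause (y_32') forces y_32 = 0.
Unit clause (y_42') forces y_42 = 0.
Try y_21 = 1.
Unit clause (y_31') forces y_31 = 0.
Unit clause (y_33) forces y_33 = 1.
Unit clause (y_41') forces y_41 = 0.
Unit clause (y_43) forces y_43 = 1.
That conflicts with the unit clause (y_43').
Undo y_21 and try y_21 = 0.
Unit clause (y_23) forces y_23 = 1.
Unit clause (y_13') forces y_13 = 0.
Unit clause (y_33') forces y_33 = 0.
Unit clause (y_31) forces y_31 = 1.
Unit clause (y_41') forces y_41 = 0.
Unit clause (y_43) forces y_43 = 1.
That conflicts with the unit clause (y_43').
Either choice for y_21 ends in contradiction.
Undo y_12 and try y_12 = 0.
Unit clause (y_13) forces y_13 = 1.
Unit clause (y_23') forces y_23 = 0.
Unit clause (y_33') forces y_33 = 0.
Unit clause (y_43') forces y_43 = 0.
Try y_21 = 1.
Unit clause (y_31') forces y_31 = 0.
Unit clause (y_32) forces y_32 = 1.
Unit clause (y_41') forces y_41 = 0.
Unit clause (y_42) forces y_42 = 1.
That conflicts with the unit clause (y_42').
Undo y_21 and try y_21 = 0.
Unit clause (y_22) forces y_22 = 1.
Unit clause (y_32') forces y_32 = 0.
Unit clause (y_31) forces y_31 = 1.
Unit clause (y_41') forces y_41 = 0.
Unit clause (y_42) forces y_42 = 1.
That conflicts with the unit clause (y_42').
Either choice for y_21 ends in contradiction.
Either choice for y_12 ends in contradiction.
Undo y_11 and try y_11 = 1.
Unit clause (y_21') forces y_21 = 0.
Unit clause (y_31') forces y_31 = 0.
Unit clause (y_41') forces y_41 = 0.
Try y_22 = 1.
Unit clause (y_12') forces y_12 = 0.
Unit clause (y_32') forces y_32 = 0.
Unit clause (y_33) forces y_33 = 1.
Unit clause (y_42') forces y_42 = 0.
Unit clause (y_43) forces y_43 = 1.
That conflicts with the unit clause (y_43').
Undo y_22 and try y_22 = 0.
Unit clause (y_23) forces y_23 = 1.
Unit clause (y_13') forces y_13 = 0.
Unit clause (y_33') forces y_33 = 0.
Unit clause (y_32) forces y_32 = 1.
Unit clause (y_12') forces y_12 = 0.
Unit clause (y_42') forces y_42 = 0.
Unit clause (y_43) forces y_43 = 1.
That conflicts with the unit clause (y_43').
Either choice for y_22 ends in contradiction.
Either choice for y_11 ends in contradiction.
No assignment satisfies every clause.

No, unsatisfiable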